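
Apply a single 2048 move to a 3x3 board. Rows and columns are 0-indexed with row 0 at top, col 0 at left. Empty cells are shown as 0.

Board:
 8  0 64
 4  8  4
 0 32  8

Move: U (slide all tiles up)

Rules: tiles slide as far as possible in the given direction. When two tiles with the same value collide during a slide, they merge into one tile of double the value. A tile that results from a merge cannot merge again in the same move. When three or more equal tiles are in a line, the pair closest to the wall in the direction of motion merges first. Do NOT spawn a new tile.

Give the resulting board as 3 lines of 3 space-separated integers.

Slide up:
col 0: [8, 4, 0] -> [8, 4, 0]
col 1: [0, 8, 32] -> [8, 32, 0]
col 2: [64, 4, 8] -> [64, 4, 8]

Answer:  8  8 64
 4 32  4
 0  0  8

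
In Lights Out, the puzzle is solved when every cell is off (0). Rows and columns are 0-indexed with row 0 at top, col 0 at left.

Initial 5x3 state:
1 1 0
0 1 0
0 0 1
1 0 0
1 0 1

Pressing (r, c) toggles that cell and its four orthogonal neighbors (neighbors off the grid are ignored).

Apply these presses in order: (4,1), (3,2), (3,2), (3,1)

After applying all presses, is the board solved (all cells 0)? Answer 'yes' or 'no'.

Answer: no

Derivation:
After press 1 at (4,1):
1 1 0
0 1 0
0 0 1
1 1 0
0 1 0

After press 2 at (3,2):
1 1 0
0 1 0
0 0 0
1 0 1
0 1 1

After press 3 at (3,2):
1 1 0
0 1 0
0 0 1
1 1 0
0 1 0

After press 4 at (3,1):
1 1 0
0 1 0
0 1 1
0 0 1
0 0 0

Lights still on: 6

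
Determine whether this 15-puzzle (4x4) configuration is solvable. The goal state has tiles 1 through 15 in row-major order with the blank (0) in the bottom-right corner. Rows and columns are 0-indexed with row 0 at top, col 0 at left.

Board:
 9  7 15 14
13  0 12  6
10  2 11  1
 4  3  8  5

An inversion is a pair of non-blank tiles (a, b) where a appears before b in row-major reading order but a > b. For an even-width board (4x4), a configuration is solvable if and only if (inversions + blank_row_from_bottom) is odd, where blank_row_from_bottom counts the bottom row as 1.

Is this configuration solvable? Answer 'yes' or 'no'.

Inversions: 75
Blank is in row 1 (0-indexed from top), which is row 3 counting from the bottom (bottom = 1).
75 + 3 = 78, which is even, so the puzzle is not solvable.

Answer: no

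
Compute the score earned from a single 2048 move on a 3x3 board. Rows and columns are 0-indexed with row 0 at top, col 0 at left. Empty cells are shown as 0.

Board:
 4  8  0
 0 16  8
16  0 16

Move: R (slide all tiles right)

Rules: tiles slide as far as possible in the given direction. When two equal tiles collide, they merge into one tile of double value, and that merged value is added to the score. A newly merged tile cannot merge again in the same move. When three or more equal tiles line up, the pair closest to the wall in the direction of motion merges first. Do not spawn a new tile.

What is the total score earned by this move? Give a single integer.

Slide right:
row 0: [4, 8, 0] -> [0, 4, 8]  score +0 (running 0)
row 1: [0, 16, 8] -> [0, 16, 8]  score +0 (running 0)
row 2: [16, 0, 16] -> [0, 0, 32]  score +32 (running 32)
Board after move:
 0  4  8
 0 16  8
 0  0 32

Answer: 32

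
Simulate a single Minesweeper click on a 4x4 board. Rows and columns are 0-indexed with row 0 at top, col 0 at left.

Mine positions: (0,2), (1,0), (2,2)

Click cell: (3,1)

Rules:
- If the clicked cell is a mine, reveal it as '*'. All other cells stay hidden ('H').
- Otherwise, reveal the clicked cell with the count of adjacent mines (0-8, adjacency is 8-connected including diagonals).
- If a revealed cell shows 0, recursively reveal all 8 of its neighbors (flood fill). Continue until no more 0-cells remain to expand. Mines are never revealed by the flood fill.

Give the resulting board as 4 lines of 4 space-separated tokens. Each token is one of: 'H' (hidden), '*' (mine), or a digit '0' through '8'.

H H H H
H H H H
H H H H
H 1 H H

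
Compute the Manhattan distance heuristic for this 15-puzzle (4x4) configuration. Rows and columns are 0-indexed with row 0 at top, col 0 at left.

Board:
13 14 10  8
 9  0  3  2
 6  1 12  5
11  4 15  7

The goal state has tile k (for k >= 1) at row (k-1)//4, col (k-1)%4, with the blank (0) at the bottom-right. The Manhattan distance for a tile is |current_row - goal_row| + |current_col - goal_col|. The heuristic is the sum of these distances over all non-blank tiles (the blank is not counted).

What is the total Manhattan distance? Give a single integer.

Answer: 36

Derivation:
Tile 13: at (0,0), goal (3,0), distance |0-3|+|0-0| = 3
Tile 14: at (0,1), goal (3,1), distance |0-3|+|1-1| = 3
Tile 10: at (0,2), goal (2,1), distance |0-2|+|2-1| = 3
Tile 8: at (0,3), goal (1,3), distance |0-1|+|3-3| = 1
Tile 9: at (1,0), goal (2,0), distance |1-2|+|0-0| = 1
Tile 3: at (1,2), goal (0,2), distance |1-0|+|2-2| = 1
Tile 2: at (1,3), goal (0,1), distance |1-0|+|3-1| = 3
Tile 6: at (2,0), goal (1,1), distance |2-1|+|0-1| = 2
Tile 1: at (2,1), goal (0,0), distance |2-0|+|1-0| = 3
Tile 12: at (2,2), goal (2,3), distance |2-2|+|2-3| = 1
Tile 5: at (2,3), goal (1,0), distance |2-1|+|3-0| = 4
Tile 11: at (3,0), goal (2,2), distance |3-2|+|0-2| = 3
Tile 4: at (3,1), goal (0,3), distance |3-0|+|1-3| = 5
Tile 15: at (3,2), goal (3,2), distance |3-3|+|2-2| = 0
Tile 7: at (3,3), goal (1,2), distance |3-1|+|3-2| = 3
Sum: 3 + 3 + 3 + 1 + 1 + 1 + 3 + 2 + 3 + 1 + 4 + 3 + 5 + 0 + 3 = 36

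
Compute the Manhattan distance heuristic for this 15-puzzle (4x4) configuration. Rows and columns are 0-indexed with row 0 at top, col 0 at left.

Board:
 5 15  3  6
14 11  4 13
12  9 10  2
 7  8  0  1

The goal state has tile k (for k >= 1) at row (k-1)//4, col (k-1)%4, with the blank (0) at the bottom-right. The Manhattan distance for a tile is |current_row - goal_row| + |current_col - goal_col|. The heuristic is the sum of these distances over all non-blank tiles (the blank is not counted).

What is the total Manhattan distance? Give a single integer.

Tile 5: at (0,0), goal (1,0), distance |0-1|+|0-0| = 1
Tile 15: at (0,1), goal (3,2), distance |0-3|+|1-2| = 4
Tile 3: at (0,2), goal (0,2), distance |0-0|+|2-2| = 0
Tile 6: at (0,3), goal (1,1), distance |0-1|+|3-1| = 3
Tile 14: at (1,0), goal (3,1), distance |1-3|+|0-1| = 3
Tile 11: at (1,1), goal (2,2), distance |1-2|+|1-2| = 2
Tile 4: at (1,2), goal (0,3), distance |1-0|+|2-3| = 2
Tile 13: at (1,3), goal (3,0), distance |1-3|+|3-0| = 5
Tile 12: at (2,0), goal (2,3), distance |2-2|+|0-3| = 3
Tile 9: at (2,1), goal (2,0), distance |2-2|+|1-0| = 1
Tile 10: at (2,2), goal (2,1), distance |2-2|+|2-1| = 1
Tile 2: at (2,3), goal (0,1), distance |2-0|+|3-1| = 4
Tile 7: at (3,0), goal (1,2), distance |3-1|+|0-2| = 4
Tile 8: at (3,1), goal (1,3), distance |3-1|+|1-3| = 4
Tile 1: at (3,3), goal (0,0), distance |3-0|+|3-0| = 6
Sum: 1 + 4 + 0 + 3 + 3 + 2 + 2 + 5 + 3 + 1 + 1 + 4 + 4 + 4 + 6 = 43

Answer: 43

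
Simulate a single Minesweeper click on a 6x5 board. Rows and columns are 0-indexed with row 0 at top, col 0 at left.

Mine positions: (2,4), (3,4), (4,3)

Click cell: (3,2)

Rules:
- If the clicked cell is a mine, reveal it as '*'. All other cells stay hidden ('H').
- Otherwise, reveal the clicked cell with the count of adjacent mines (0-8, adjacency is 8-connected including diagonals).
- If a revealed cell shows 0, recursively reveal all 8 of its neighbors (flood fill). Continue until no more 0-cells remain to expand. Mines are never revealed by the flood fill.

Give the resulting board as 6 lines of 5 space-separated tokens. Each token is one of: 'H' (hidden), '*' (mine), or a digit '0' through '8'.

H H H H H
H H H H H
H H H H H
H H 1 H H
H H H H H
H H H H H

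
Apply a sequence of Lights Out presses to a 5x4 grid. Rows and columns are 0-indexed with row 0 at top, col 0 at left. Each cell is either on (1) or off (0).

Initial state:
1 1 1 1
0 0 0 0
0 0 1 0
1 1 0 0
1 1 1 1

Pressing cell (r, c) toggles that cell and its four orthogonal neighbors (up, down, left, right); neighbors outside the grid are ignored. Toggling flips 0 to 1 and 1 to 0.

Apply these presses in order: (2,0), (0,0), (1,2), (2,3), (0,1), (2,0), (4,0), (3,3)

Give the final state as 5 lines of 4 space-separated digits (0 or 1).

Answer: 1 1 1 1
1 0 1 0
0 0 1 0
0 1 1 0
0 0 1 0

Derivation:
After press 1 at (2,0):
1 1 1 1
1 0 0 0
1 1 1 0
0 1 0 0
1 1 1 1

After press 2 at (0,0):
0 0 1 1
0 0 0 0
1 1 1 0
0 1 0 0
1 1 1 1

After press 3 at (1,2):
0 0 0 1
0 1 1 1
1 1 0 0
0 1 0 0
1 1 1 1

After press 4 at (2,3):
0 0 0 1
0 1 1 0
1 1 1 1
0 1 0 1
1 1 1 1

After press 5 at (0,1):
1 1 1 1
0 0 1 0
1 1 1 1
0 1 0 1
1 1 1 1

After press 6 at (2,0):
1 1 1 1
1 0 1 0
0 0 1 1
1 1 0 1
1 1 1 1

After press 7 at (4,0):
1 1 1 1
1 0 1 0
0 0 1 1
0 1 0 1
0 0 1 1

After press 8 at (3,3):
1 1 1 1
1 0 1 0
0 0 1 0
0 1 1 0
0 0 1 0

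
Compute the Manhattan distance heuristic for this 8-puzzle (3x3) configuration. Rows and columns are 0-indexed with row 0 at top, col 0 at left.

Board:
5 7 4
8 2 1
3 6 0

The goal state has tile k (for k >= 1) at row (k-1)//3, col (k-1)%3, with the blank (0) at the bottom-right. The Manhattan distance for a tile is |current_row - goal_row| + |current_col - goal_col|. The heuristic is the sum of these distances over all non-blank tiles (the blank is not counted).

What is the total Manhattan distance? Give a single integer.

Tile 5: (0,0)->(1,1) = 2
Tile 7: (0,1)->(2,0) = 3
Tile 4: (0,2)->(1,0) = 3
Tile 8: (1,0)->(2,1) = 2
Tile 2: (1,1)->(0,1) = 1
Tile 1: (1,2)->(0,0) = 3
Tile 3: (2,0)->(0,2) = 4
Tile 6: (2,1)->(1,2) = 2
Sum: 2 + 3 + 3 + 2 + 1 + 3 + 4 + 2 = 20

Answer: 20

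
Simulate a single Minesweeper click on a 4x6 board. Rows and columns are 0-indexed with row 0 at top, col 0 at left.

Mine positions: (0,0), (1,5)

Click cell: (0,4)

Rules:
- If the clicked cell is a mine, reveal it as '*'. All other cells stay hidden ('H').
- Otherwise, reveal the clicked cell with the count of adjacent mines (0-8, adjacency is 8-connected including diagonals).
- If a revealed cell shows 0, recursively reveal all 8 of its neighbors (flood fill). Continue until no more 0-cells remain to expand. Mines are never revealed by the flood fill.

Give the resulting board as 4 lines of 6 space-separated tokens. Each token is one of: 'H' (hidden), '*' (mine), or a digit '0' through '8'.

H H H H 1 H
H H H H H H
H H H H H H
H H H H H H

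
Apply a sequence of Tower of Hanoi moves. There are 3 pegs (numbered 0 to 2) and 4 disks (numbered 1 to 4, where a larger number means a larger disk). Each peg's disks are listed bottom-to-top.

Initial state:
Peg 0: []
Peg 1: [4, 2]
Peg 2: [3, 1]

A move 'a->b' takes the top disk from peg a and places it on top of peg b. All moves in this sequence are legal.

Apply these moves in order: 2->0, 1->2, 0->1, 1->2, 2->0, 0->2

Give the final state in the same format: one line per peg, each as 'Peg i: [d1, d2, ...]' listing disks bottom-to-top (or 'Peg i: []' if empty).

Answer: Peg 0: []
Peg 1: [4]
Peg 2: [3, 2, 1]

Derivation:
After move 1 (2->0):
Peg 0: [1]
Peg 1: [4, 2]
Peg 2: [3]

After move 2 (1->2):
Peg 0: [1]
Peg 1: [4]
Peg 2: [3, 2]

After move 3 (0->1):
Peg 0: []
Peg 1: [4, 1]
Peg 2: [3, 2]

After move 4 (1->2):
Peg 0: []
Peg 1: [4]
Peg 2: [3, 2, 1]

After move 5 (2->0):
Peg 0: [1]
Peg 1: [4]
Peg 2: [3, 2]

After move 6 (0->2):
Peg 0: []
Peg 1: [4]
Peg 2: [3, 2, 1]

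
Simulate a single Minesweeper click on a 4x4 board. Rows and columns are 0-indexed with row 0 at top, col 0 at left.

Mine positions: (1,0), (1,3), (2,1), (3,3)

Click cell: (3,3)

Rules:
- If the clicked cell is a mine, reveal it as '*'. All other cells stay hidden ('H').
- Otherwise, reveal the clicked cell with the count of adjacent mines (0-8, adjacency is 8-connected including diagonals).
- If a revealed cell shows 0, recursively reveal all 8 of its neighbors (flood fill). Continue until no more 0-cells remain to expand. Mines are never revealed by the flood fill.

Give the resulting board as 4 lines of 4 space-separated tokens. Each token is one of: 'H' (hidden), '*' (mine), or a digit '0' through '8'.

H H H H
H H H H
H H H H
H H H *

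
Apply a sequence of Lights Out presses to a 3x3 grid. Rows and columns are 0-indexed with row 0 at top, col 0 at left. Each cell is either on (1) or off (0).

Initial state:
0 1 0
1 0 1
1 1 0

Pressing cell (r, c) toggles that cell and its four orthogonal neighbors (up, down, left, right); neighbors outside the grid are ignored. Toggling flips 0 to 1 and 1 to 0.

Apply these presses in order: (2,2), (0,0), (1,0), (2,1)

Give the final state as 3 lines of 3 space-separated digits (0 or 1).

After press 1 at (2,2):
0 1 0
1 0 0
1 0 1

After press 2 at (0,0):
1 0 0
0 0 0
1 0 1

After press 3 at (1,0):
0 0 0
1 1 0
0 0 1

After press 4 at (2,1):
0 0 0
1 0 0
1 1 0

Answer: 0 0 0
1 0 0
1 1 0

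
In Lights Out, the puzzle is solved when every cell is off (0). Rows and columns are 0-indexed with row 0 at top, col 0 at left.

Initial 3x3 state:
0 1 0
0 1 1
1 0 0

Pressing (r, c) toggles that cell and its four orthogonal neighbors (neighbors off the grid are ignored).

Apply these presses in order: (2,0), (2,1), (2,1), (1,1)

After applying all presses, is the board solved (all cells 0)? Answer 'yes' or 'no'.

After press 1 at (2,0):
0 1 0
1 1 1
0 1 0

After press 2 at (2,1):
0 1 0
1 0 1
1 0 1

After press 3 at (2,1):
0 1 0
1 1 1
0 1 0

After press 4 at (1,1):
0 0 0
0 0 0
0 0 0

Lights still on: 0

Answer: yes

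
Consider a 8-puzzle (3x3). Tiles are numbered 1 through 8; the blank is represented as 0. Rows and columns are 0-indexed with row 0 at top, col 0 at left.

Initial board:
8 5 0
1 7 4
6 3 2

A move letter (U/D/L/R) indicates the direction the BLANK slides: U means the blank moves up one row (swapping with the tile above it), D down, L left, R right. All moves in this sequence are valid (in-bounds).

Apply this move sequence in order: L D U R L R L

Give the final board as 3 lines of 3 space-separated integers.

After move 1 (L):
8 0 5
1 7 4
6 3 2

After move 2 (D):
8 7 5
1 0 4
6 3 2

After move 3 (U):
8 0 5
1 7 4
6 3 2

After move 4 (R):
8 5 0
1 7 4
6 3 2

After move 5 (L):
8 0 5
1 7 4
6 3 2

After move 6 (R):
8 5 0
1 7 4
6 3 2

After move 7 (L):
8 0 5
1 7 4
6 3 2

Answer: 8 0 5
1 7 4
6 3 2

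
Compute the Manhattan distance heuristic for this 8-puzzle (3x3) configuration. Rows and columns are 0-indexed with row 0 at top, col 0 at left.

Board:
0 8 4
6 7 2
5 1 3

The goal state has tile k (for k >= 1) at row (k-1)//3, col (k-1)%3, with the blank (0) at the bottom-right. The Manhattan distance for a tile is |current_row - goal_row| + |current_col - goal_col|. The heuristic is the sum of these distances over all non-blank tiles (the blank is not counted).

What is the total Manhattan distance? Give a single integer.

Answer: 18

Derivation:
Tile 8: at (0,1), goal (2,1), distance |0-2|+|1-1| = 2
Tile 4: at (0,2), goal (1,0), distance |0-1|+|2-0| = 3
Tile 6: at (1,0), goal (1,2), distance |1-1|+|0-2| = 2
Tile 7: at (1,1), goal (2,0), distance |1-2|+|1-0| = 2
Tile 2: at (1,2), goal (0,1), distance |1-0|+|2-1| = 2
Tile 5: at (2,0), goal (1,1), distance |2-1|+|0-1| = 2
Tile 1: at (2,1), goal (0,0), distance |2-0|+|1-0| = 3
Tile 3: at (2,2), goal (0,2), distance |2-0|+|2-2| = 2
Sum: 2 + 3 + 2 + 2 + 2 + 2 + 3 + 2 = 18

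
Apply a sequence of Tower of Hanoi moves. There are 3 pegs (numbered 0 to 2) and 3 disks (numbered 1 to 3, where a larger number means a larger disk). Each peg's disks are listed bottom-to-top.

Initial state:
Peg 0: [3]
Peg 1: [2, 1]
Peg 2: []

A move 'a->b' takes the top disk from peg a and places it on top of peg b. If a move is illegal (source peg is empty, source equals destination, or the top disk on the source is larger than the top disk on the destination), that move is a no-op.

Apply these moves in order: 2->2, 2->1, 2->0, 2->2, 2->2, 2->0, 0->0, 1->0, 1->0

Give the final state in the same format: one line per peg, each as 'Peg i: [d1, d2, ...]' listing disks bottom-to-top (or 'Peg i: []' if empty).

After move 1 (2->2):
Peg 0: [3]
Peg 1: [2, 1]
Peg 2: []

After move 2 (2->1):
Peg 0: [3]
Peg 1: [2, 1]
Peg 2: []

After move 3 (2->0):
Peg 0: [3]
Peg 1: [2, 1]
Peg 2: []

After move 4 (2->2):
Peg 0: [3]
Peg 1: [2, 1]
Peg 2: []

After move 5 (2->2):
Peg 0: [3]
Peg 1: [2, 1]
Peg 2: []

After move 6 (2->0):
Peg 0: [3]
Peg 1: [2, 1]
Peg 2: []

After move 7 (0->0):
Peg 0: [3]
Peg 1: [2, 1]
Peg 2: []

After move 8 (1->0):
Peg 0: [3, 1]
Peg 1: [2]
Peg 2: []

After move 9 (1->0):
Peg 0: [3, 1]
Peg 1: [2]
Peg 2: []

Answer: Peg 0: [3, 1]
Peg 1: [2]
Peg 2: []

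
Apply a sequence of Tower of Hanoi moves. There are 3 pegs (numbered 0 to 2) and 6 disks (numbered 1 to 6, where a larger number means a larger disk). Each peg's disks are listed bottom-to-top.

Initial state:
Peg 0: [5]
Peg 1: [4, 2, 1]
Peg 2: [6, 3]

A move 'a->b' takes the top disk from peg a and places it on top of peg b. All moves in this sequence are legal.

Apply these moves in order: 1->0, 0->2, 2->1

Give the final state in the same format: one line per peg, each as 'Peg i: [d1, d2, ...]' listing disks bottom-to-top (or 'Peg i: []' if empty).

After move 1 (1->0):
Peg 0: [5, 1]
Peg 1: [4, 2]
Peg 2: [6, 3]

After move 2 (0->2):
Peg 0: [5]
Peg 1: [4, 2]
Peg 2: [6, 3, 1]

After move 3 (2->1):
Peg 0: [5]
Peg 1: [4, 2, 1]
Peg 2: [6, 3]

Answer: Peg 0: [5]
Peg 1: [4, 2, 1]
Peg 2: [6, 3]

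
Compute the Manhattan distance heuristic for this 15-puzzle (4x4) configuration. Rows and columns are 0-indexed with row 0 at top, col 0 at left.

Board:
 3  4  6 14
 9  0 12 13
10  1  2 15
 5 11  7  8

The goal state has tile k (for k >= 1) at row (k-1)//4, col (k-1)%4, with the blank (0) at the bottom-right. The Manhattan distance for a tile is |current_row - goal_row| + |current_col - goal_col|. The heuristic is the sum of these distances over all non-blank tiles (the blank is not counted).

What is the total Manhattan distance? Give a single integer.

Tile 3: at (0,0), goal (0,2), distance |0-0|+|0-2| = 2
Tile 4: at (0,1), goal (0,3), distance |0-0|+|1-3| = 2
Tile 6: at (0,2), goal (1,1), distance |0-1|+|2-1| = 2
Tile 14: at (0,3), goal (3,1), distance |0-3|+|3-1| = 5
Tile 9: at (1,0), goal (2,0), distance |1-2|+|0-0| = 1
Tile 12: at (1,2), goal (2,3), distance |1-2|+|2-3| = 2
Tile 13: at (1,3), goal (3,0), distance |1-3|+|3-0| = 5
Tile 10: at (2,0), goal (2,1), distance |2-2|+|0-1| = 1
Tile 1: at (2,1), goal (0,0), distance |2-0|+|1-0| = 3
Tile 2: at (2,2), goal (0,1), distance |2-0|+|2-1| = 3
Tile 15: at (2,3), goal (3,2), distance |2-3|+|3-2| = 2
Tile 5: at (3,0), goal (1,0), distance |3-1|+|0-0| = 2
Tile 11: at (3,1), goal (2,2), distance |3-2|+|1-2| = 2
Tile 7: at (3,2), goal (1,2), distance |3-1|+|2-2| = 2
Tile 8: at (3,3), goal (1,3), distance |3-1|+|3-3| = 2
Sum: 2 + 2 + 2 + 5 + 1 + 2 + 5 + 1 + 3 + 3 + 2 + 2 + 2 + 2 + 2 = 36

Answer: 36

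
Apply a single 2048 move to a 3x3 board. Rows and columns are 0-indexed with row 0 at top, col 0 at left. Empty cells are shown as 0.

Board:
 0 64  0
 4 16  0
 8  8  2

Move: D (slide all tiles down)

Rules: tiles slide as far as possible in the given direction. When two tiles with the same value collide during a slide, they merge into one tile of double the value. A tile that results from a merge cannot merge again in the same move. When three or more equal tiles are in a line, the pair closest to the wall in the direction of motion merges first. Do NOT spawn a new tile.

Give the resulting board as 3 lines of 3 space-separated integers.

Slide down:
col 0: [0, 4, 8] -> [0, 4, 8]
col 1: [64, 16, 8] -> [64, 16, 8]
col 2: [0, 0, 2] -> [0, 0, 2]

Answer:  0 64  0
 4 16  0
 8  8  2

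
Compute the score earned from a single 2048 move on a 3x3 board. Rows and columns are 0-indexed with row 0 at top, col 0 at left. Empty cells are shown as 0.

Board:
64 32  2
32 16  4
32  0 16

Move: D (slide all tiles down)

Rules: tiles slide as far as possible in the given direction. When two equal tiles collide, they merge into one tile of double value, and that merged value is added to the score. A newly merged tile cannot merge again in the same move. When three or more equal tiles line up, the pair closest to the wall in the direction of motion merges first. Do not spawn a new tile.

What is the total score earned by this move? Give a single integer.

Slide down:
col 0: [64, 32, 32] -> [0, 64, 64]  score +64 (running 64)
col 1: [32, 16, 0] -> [0, 32, 16]  score +0 (running 64)
col 2: [2, 4, 16] -> [2, 4, 16]  score +0 (running 64)
Board after move:
 0  0  2
64 32  4
64 16 16

Answer: 64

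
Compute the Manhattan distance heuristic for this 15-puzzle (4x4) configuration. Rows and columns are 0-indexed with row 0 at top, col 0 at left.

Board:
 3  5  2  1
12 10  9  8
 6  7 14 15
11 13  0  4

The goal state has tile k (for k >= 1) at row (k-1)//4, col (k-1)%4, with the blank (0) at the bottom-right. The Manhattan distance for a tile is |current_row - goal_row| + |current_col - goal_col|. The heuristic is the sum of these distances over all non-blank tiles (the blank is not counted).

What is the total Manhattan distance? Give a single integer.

Tile 3: (0,0)->(0,2) = 2
Tile 5: (0,1)->(1,0) = 2
Tile 2: (0,2)->(0,1) = 1
Tile 1: (0,3)->(0,0) = 3
Tile 12: (1,0)->(2,3) = 4
Tile 10: (1,1)->(2,1) = 1
Tile 9: (1,2)->(2,0) = 3
Tile 8: (1,3)->(1,3) = 0
Tile 6: (2,0)->(1,1) = 2
Tile 7: (2,1)->(1,2) = 2
Tile 14: (2,2)->(3,1) = 2
Tile 15: (2,3)->(3,2) = 2
Tile 11: (3,0)->(2,2) = 3
Tile 13: (3,1)->(3,0) = 1
Tile 4: (3,3)->(0,3) = 3
Sum: 2 + 2 + 1 + 3 + 4 + 1 + 3 + 0 + 2 + 2 + 2 + 2 + 3 + 1 + 3 = 31

Answer: 31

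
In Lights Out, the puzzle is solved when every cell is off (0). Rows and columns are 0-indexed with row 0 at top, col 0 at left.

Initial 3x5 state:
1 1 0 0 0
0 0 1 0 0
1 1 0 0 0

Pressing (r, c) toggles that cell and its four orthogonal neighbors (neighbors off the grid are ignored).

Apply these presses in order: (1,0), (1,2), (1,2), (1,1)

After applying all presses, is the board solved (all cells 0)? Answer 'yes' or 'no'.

Answer: yes

Derivation:
After press 1 at (1,0):
0 1 0 0 0
1 1 1 0 0
0 1 0 0 0

After press 2 at (1,2):
0 1 1 0 0
1 0 0 1 0
0 1 1 0 0

After press 3 at (1,2):
0 1 0 0 0
1 1 1 0 0
0 1 0 0 0

After press 4 at (1,1):
0 0 0 0 0
0 0 0 0 0
0 0 0 0 0

Lights still on: 0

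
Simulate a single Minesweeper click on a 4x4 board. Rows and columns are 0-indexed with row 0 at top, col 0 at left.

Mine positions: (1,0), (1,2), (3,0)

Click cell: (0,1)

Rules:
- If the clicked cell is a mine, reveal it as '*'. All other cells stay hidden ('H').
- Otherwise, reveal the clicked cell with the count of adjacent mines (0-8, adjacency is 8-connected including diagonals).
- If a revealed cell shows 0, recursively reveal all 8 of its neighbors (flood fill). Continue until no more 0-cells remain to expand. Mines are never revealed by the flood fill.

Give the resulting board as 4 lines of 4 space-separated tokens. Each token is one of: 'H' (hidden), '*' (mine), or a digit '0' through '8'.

H 2 H H
H H H H
H H H H
H H H H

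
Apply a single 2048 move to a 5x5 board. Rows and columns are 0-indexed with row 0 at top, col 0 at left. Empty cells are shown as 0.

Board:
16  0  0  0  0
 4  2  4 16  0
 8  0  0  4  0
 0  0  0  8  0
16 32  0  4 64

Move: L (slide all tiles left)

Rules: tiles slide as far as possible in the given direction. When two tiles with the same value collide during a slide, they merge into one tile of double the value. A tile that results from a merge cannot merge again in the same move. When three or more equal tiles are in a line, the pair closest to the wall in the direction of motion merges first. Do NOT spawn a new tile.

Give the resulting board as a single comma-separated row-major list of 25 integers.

Answer: 16, 0, 0, 0, 0, 4, 2, 4, 16, 0, 8, 4, 0, 0, 0, 8, 0, 0, 0, 0, 16, 32, 4, 64, 0

Derivation:
Slide left:
row 0: [16, 0, 0, 0, 0] -> [16, 0, 0, 0, 0]
row 1: [4, 2, 4, 16, 0] -> [4, 2, 4, 16, 0]
row 2: [8, 0, 0, 4, 0] -> [8, 4, 0, 0, 0]
row 3: [0, 0, 0, 8, 0] -> [8, 0, 0, 0, 0]
row 4: [16, 32, 0, 4, 64] -> [16, 32, 4, 64, 0]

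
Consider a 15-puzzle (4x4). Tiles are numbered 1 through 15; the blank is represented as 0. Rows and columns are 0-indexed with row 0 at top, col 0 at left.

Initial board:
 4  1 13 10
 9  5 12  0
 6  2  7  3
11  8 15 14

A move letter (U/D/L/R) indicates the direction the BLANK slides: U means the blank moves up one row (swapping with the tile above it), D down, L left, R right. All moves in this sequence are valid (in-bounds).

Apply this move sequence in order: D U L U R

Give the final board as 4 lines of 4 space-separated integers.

After move 1 (D):
 4  1 13 10
 9  5 12  3
 6  2  7  0
11  8 15 14

After move 2 (U):
 4  1 13 10
 9  5 12  0
 6  2  7  3
11  8 15 14

After move 3 (L):
 4  1 13 10
 9  5  0 12
 6  2  7  3
11  8 15 14

After move 4 (U):
 4  1  0 10
 9  5 13 12
 6  2  7  3
11  8 15 14

After move 5 (R):
 4  1 10  0
 9  5 13 12
 6  2  7  3
11  8 15 14

Answer:  4  1 10  0
 9  5 13 12
 6  2  7  3
11  8 15 14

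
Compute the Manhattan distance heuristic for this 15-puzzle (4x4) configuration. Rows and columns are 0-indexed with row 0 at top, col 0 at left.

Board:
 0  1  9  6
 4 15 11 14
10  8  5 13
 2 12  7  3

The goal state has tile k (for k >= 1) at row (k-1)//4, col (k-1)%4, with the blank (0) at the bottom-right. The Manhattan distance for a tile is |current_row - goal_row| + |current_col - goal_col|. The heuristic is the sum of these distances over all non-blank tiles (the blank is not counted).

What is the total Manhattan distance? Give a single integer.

Answer: 44

Derivation:
Tile 1: (0,1)->(0,0) = 1
Tile 9: (0,2)->(2,0) = 4
Tile 6: (0,3)->(1,1) = 3
Tile 4: (1,0)->(0,3) = 4
Tile 15: (1,1)->(3,2) = 3
Tile 11: (1,2)->(2,2) = 1
Tile 14: (1,3)->(3,1) = 4
Tile 10: (2,0)->(2,1) = 1
Tile 8: (2,1)->(1,3) = 3
Tile 5: (2,2)->(1,0) = 3
Tile 13: (2,3)->(3,0) = 4
Tile 2: (3,0)->(0,1) = 4
Tile 12: (3,1)->(2,3) = 3
Tile 7: (3,2)->(1,2) = 2
Tile 3: (3,3)->(0,2) = 4
Sum: 1 + 4 + 3 + 4 + 3 + 1 + 4 + 1 + 3 + 3 + 4 + 4 + 3 + 2 + 4 = 44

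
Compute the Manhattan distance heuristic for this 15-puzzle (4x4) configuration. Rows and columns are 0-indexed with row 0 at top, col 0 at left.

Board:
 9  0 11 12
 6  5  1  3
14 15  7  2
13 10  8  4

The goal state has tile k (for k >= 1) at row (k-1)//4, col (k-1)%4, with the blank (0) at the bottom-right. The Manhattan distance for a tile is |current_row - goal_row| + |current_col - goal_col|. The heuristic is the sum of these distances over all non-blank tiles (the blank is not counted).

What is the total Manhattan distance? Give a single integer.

Answer: 29

Derivation:
Tile 9: at (0,0), goal (2,0), distance |0-2|+|0-0| = 2
Tile 11: at (0,2), goal (2,2), distance |0-2|+|2-2| = 2
Tile 12: at (0,3), goal (2,3), distance |0-2|+|3-3| = 2
Tile 6: at (1,0), goal (1,1), distance |1-1|+|0-1| = 1
Tile 5: at (1,1), goal (1,0), distance |1-1|+|1-0| = 1
Tile 1: at (1,2), goal (0,0), distance |1-0|+|2-0| = 3
Tile 3: at (1,3), goal (0,2), distance |1-0|+|3-2| = 2
Tile 14: at (2,0), goal (3,1), distance |2-3|+|0-1| = 2
Tile 15: at (2,1), goal (3,2), distance |2-3|+|1-2| = 2
Tile 7: at (2,2), goal (1,2), distance |2-1|+|2-2| = 1
Tile 2: at (2,3), goal (0,1), distance |2-0|+|3-1| = 4
Tile 13: at (3,0), goal (3,0), distance |3-3|+|0-0| = 0
Tile 10: at (3,1), goal (2,1), distance |3-2|+|1-1| = 1
Tile 8: at (3,2), goal (1,3), distance |3-1|+|2-3| = 3
Tile 4: at (3,3), goal (0,3), distance |3-0|+|3-3| = 3
Sum: 2 + 2 + 2 + 1 + 1 + 3 + 2 + 2 + 2 + 1 + 4 + 0 + 1 + 3 + 3 = 29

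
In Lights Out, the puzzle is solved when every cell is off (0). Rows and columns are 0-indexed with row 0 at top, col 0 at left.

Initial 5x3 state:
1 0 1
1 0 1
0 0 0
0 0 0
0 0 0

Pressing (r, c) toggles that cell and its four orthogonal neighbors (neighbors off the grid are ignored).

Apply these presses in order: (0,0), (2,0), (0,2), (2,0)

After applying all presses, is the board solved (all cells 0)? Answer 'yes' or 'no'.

After press 1 at (0,0):
0 1 1
0 0 1
0 0 0
0 0 0
0 0 0

After press 2 at (2,0):
0 1 1
1 0 1
1 1 0
1 0 0
0 0 0

After press 3 at (0,2):
0 0 0
1 0 0
1 1 0
1 0 0
0 0 0

After press 4 at (2,0):
0 0 0
0 0 0
0 0 0
0 0 0
0 0 0

Lights still on: 0

Answer: yes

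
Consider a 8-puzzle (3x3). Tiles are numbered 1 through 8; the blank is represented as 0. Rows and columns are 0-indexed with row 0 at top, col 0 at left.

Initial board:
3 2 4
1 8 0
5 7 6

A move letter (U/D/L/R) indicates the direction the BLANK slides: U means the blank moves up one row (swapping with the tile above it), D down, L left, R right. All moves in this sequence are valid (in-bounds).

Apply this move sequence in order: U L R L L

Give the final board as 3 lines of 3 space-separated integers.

Answer: 0 3 2
1 8 4
5 7 6

Derivation:
After move 1 (U):
3 2 0
1 8 4
5 7 6

After move 2 (L):
3 0 2
1 8 4
5 7 6

After move 3 (R):
3 2 0
1 8 4
5 7 6

After move 4 (L):
3 0 2
1 8 4
5 7 6

After move 5 (L):
0 3 2
1 8 4
5 7 6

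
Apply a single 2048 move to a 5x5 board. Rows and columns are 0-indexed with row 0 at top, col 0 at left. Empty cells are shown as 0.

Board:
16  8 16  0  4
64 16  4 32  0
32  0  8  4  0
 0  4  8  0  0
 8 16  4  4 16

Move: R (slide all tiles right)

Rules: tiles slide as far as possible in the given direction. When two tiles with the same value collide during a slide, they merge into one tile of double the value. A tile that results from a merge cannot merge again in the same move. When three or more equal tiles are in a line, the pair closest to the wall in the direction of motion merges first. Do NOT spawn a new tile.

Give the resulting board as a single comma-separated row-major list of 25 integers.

Answer: 0, 16, 8, 16, 4, 0, 64, 16, 4, 32, 0, 0, 32, 8, 4, 0, 0, 0, 4, 8, 0, 8, 16, 8, 16

Derivation:
Slide right:
row 0: [16, 8, 16, 0, 4] -> [0, 16, 8, 16, 4]
row 1: [64, 16, 4, 32, 0] -> [0, 64, 16, 4, 32]
row 2: [32, 0, 8, 4, 0] -> [0, 0, 32, 8, 4]
row 3: [0, 4, 8, 0, 0] -> [0, 0, 0, 4, 8]
row 4: [8, 16, 4, 4, 16] -> [0, 8, 16, 8, 16]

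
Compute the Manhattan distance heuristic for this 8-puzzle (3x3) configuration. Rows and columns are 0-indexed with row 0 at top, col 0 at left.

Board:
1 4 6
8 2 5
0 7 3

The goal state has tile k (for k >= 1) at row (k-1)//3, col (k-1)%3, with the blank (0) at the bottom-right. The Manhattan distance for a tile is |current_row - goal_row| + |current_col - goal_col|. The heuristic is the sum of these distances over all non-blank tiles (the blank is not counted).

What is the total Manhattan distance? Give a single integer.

Answer: 10

Derivation:
Tile 1: at (0,0), goal (0,0), distance |0-0|+|0-0| = 0
Tile 4: at (0,1), goal (1,0), distance |0-1|+|1-0| = 2
Tile 6: at (0,2), goal (1,2), distance |0-1|+|2-2| = 1
Tile 8: at (1,0), goal (2,1), distance |1-2|+|0-1| = 2
Tile 2: at (1,1), goal (0,1), distance |1-0|+|1-1| = 1
Tile 5: at (1,2), goal (1,1), distance |1-1|+|2-1| = 1
Tile 7: at (2,1), goal (2,0), distance |2-2|+|1-0| = 1
Tile 3: at (2,2), goal (0,2), distance |2-0|+|2-2| = 2
Sum: 0 + 2 + 1 + 2 + 1 + 1 + 1 + 2 = 10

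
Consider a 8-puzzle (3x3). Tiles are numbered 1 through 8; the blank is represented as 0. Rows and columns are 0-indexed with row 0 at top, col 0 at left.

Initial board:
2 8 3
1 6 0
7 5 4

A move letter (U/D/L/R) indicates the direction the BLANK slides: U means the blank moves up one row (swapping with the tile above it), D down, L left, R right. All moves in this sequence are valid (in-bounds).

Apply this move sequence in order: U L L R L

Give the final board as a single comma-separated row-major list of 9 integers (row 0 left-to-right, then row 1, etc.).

Answer: 0, 2, 8, 1, 6, 3, 7, 5, 4

Derivation:
After move 1 (U):
2 8 0
1 6 3
7 5 4

After move 2 (L):
2 0 8
1 6 3
7 5 4

After move 3 (L):
0 2 8
1 6 3
7 5 4

After move 4 (R):
2 0 8
1 6 3
7 5 4

After move 5 (L):
0 2 8
1 6 3
7 5 4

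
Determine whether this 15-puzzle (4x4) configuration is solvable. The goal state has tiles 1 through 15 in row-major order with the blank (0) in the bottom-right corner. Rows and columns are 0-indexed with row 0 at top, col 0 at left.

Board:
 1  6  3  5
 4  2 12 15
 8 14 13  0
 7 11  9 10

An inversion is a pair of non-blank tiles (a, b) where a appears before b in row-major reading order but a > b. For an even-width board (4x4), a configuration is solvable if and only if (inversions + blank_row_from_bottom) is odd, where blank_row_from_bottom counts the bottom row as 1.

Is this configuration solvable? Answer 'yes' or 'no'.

Answer: no

Derivation:
Inversions: 32
Blank is in row 2 (0-indexed from top), which is row 2 counting from the bottom (bottom = 1).
32 + 2 = 34, which is even, so the puzzle is not solvable.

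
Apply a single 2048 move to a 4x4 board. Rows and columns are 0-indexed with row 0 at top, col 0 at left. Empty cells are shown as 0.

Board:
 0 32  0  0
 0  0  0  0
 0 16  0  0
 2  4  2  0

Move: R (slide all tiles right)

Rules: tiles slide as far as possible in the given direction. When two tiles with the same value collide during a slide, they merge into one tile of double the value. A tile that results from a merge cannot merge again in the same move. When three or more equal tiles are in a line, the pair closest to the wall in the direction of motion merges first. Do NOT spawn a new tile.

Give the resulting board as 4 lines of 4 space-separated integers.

Answer:  0  0  0 32
 0  0  0  0
 0  0  0 16
 0  2  4  2

Derivation:
Slide right:
row 0: [0, 32, 0, 0] -> [0, 0, 0, 32]
row 1: [0, 0, 0, 0] -> [0, 0, 0, 0]
row 2: [0, 16, 0, 0] -> [0, 0, 0, 16]
row 3: [2, 4, 2, 0] -> [0, 2, 4, 2]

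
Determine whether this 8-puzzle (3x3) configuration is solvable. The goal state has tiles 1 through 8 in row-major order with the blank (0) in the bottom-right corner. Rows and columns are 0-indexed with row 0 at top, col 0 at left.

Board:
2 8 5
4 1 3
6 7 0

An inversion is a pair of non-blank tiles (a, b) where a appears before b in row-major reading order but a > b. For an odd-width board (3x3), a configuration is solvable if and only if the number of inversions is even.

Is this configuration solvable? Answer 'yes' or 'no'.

Inversions (pairs i<j in row-major order where tile[i] > tile[j] > 0): 12
12 is even, so the puzzle is solvable.

Answer: yes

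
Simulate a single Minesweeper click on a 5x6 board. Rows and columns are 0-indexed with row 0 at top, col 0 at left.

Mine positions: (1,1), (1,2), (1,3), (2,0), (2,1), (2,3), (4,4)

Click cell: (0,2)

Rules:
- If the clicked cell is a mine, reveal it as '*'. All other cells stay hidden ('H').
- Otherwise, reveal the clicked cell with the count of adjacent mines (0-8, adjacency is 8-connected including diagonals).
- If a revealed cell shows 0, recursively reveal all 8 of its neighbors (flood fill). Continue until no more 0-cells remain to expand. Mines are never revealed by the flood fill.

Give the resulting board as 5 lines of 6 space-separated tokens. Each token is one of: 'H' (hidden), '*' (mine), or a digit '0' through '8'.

H H 3 H H H
H H H H H H
H H H H H H
H H H H H H
H H H H H H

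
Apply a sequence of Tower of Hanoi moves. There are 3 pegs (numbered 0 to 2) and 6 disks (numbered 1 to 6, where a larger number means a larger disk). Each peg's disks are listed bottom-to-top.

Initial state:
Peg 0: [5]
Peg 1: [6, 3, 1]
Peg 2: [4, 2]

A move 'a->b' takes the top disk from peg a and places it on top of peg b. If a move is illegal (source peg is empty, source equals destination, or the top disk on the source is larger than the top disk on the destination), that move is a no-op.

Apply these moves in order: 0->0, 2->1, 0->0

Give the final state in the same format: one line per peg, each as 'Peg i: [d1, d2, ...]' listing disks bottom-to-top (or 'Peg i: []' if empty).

Answer: Peg 0: [5]
Peg 1: [6, 3, 1]
Peg 2: [4, 2]

Derivation:
After move 1 (0->0):
Peg 0: [5]
Peg 1: [6, 3, 1]
Peg 2: [4, 2]

After move 2 (2->1):
Peg 0: [5]
Peg 1: [6, 3, 1]
Peg 2: [4, 2]

After move 3 (0->0):
Peg 0: [5]
Peg 1: [6, 3, 1]
Peg 2: [4, 2]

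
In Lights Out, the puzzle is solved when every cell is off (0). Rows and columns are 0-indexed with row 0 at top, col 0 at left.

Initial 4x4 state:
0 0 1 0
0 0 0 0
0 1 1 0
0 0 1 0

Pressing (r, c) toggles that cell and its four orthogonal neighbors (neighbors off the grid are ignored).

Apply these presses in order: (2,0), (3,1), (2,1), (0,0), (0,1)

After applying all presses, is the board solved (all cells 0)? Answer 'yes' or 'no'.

Answer: yes

Derivation:
After press 1 at (2,0):
0 0 1 0
1 0 0 0
1 0 1 0
1 0 1 0

After press 2 at (3,1):
0 0 1 0
1 0 0 0
1 1 1 0
0 1 0 0

After press 3 at (2,1):
0 0 1 0
1 1 0 0
0 0 0 0
0 0 0 0

After press 4 at (0,0):
1 1 1 0
0 1 0 0
0 0 0 0
0 0 0 0

After press 5 at (0,1):
0 0 0 0
0 0 0 0
0 0 0 0
0 0 0 0

Lights still on: 0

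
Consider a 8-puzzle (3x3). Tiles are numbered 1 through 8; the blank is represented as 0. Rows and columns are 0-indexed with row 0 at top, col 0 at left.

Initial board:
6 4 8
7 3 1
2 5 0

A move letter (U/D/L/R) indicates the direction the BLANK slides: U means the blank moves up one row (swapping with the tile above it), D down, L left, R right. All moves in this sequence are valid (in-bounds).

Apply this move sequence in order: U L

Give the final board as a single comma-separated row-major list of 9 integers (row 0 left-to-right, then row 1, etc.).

Answer: 6, 4, 8, 7, 0, 3, 2, 5, 1

Derivation:
After move 1 (U):
6 4 8
7 3 0
2 5 1

After move 2 (L):
6 4 8
7 0 3
2 5 1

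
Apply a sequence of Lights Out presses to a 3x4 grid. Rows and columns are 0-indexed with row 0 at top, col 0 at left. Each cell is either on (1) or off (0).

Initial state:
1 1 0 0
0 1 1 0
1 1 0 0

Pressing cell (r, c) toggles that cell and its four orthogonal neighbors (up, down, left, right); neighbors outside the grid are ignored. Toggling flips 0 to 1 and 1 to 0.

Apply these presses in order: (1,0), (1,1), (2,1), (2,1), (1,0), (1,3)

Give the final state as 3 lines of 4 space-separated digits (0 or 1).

Answer: 1 0 0 1
1 0 1 1
1 0 0 1

Derivation:
After press 1 at (1,0):
0 1 0 0
1 0 1 0
0 1 0 0

After press 2 at (1,1):
0 0 0 0
0 1 0 0
0 0 0 0

After press 3 at (2,1):
0 0 0 0
0 0 0 0
1 1 1 0

After press 4 at (2,1):
0 0 0 0
0 1 0 0
0 0 0 0

After press 5 at (1,0):
1 0 0 0
1 0 0 0
1 0 0 0

After press 6 at (1,3):
1 0 0 1
1 0 1 1
1 0 0 1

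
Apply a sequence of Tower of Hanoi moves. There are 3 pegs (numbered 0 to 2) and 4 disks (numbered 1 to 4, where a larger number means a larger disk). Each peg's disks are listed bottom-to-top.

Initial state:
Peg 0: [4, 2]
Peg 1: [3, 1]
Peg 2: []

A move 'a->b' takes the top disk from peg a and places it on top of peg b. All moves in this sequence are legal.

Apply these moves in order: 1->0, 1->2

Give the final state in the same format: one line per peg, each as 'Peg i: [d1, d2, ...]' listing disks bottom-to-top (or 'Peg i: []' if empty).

After move 1 (1->0):
Peg 0: [4, 2, 1]
Peg 1: [3]
Peg 2: []

After move 2 (1->2):
Peg 0: [4, 2, 1]
Peg 1: []
Peg 2: [3]

Answer: Peg 0: [4, 2, 1]
Peg 1: []
Peg 2: [3]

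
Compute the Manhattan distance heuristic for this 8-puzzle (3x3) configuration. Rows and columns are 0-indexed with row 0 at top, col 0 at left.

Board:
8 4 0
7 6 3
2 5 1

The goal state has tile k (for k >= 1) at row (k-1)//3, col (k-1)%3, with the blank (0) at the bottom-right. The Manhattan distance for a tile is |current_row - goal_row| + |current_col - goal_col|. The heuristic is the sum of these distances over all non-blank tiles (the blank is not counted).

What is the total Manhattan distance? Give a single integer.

Answer: 16

Derivation:
Tile 8: (0,0)->(2,1) = 3
Tile 4: (0,1)->(1,0) = 2
Tile 7: (1,0)->(2,0) = 1
Tile 6: (1,1)->(1,2) = 1
Tile 3: (1,2)->(0,2) = 1
Tile 2: (2,0)->(0,1) = 3
Tile 5: (2,1)->(1,1) = 1
Tile 1: (2,2)->(0,0) = 4
Sum: 3 + 2 + 1 + 1 + 1 + 3 + 1 + 4 = 16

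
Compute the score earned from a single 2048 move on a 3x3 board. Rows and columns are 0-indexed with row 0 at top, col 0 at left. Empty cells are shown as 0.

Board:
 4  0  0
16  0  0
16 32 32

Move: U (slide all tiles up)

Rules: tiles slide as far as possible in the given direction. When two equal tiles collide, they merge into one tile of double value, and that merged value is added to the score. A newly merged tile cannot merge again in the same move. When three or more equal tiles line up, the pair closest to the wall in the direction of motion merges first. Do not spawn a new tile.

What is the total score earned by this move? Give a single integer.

Slide up:
col 0: [4, 16, 16] -> [4, 32, 0]  score +32 (running 32)
col 1: [0, 0, 32] -> [32, 0, 0]  score +0 (running 32)
col 2: [0, 0, 32] -> [32, 0, 0]  score +0 (running 32)
Board after move:
 4 32 32
32  0  0
 0  0  0

Answer: 32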